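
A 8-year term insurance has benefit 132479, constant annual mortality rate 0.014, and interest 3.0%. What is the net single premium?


NSP = benefit * sum_{k=0}^{n-1} k_p_x * q * v^(k+1)
With constant q=0.014, v=0.970874
Sum = 0.093797
NSP = 132479 * 0.093797
= 12426.173


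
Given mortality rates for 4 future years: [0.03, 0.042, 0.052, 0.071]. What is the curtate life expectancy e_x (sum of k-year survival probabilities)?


e_x = sum_{k=1}^{n} k_p_x
k_p_x values:
  1_p_x = 0.97
  2_p_x = 0.92926
  3_p_x = 0.880938
  4_p_x = 0.818392
e_x = 3.5986


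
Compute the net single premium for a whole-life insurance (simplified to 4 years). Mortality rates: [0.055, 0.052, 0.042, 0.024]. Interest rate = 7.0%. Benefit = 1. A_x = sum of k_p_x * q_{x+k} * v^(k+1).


v = 0.934579
Year 0: k_p_x=1.0, q=0.055, term=0.051402
Year 1: k_p_x=0.945, q=0.052, term=0.042921
Year 2: k_p_x=0.89586, q=0.042, term=0.030714
Year 3: k_p_x=0.858234, q=0.024, term=0.015714
A_x = 0.1408


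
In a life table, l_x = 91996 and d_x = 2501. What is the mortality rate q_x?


q_x = d_x / l_x
= 2501 / 91996
= 0.0272


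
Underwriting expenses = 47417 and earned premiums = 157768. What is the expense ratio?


Expense ratio = expenses / premiums
= 47417 / 157768
= 0.3005


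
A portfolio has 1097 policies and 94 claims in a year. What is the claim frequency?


frequency = claims / policies
= 94 / 1097
= 0.0857


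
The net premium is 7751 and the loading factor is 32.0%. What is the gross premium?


Gross = net * (1 + loading)
= 7751 * (1 + 0.32)
= 7751 * 1.32
= 10231.32


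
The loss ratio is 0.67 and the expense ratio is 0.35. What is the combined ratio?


Combined ratio = loss ratio + expense ratio
= 0.67 + 0.35
= 1.02


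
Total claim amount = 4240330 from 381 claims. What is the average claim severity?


severity = total / number
= 4240330 / 381
= 11129.4751


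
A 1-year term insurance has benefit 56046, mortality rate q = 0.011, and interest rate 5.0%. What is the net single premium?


NSP = benefit * q * v
v = 1/(1+i) = 0.952381
NSP = 56046 * 0.011 * 0.952381
= 587.1486


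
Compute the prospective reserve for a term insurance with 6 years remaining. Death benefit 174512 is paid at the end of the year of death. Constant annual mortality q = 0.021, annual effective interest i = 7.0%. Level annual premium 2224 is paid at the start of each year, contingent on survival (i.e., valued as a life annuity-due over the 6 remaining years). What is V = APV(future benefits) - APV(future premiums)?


v = 1/(1+i) = 0.934579
APV(future benefits) per unit = sum_{k=0}^{5} k_p_x * q * v^(k+1) = 0.095384
APV(future benefits) = 174512 * 0.095384 = 16645.6473
Life annuity-due factor ä_{x:6} = sum_{k=0}^{5} k_p_x * v^k = 4.86004
APV(future premiums) = 2224 * 4.86004 = 10808.7298
V = 16645.6473 - 10808.7298
= 5836.9176


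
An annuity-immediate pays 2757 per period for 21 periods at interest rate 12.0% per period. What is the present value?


PV = PMT * (1 - (1+i)^(-n)) / i
= 2757 * (1 - (1+0.12)^(-21)) / 0.12
= 2757 * (1 - 0.09256) / 0.12
= 2757 * 7.562003
= 20848.4429


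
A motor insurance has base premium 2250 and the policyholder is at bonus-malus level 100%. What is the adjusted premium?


adjusted = base * BM_level / 100
= 2250 * 100 / 100
= 2250 * 1.0
= 2250.0


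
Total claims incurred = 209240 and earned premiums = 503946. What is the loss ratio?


Loss ratio = claims / premiums
= 209240 / 503946
= 0.4152


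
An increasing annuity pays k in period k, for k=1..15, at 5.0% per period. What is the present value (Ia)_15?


(Ia)_n = sum_{k=1}^{n} k * v^k, v = 1/(1+i)
v = 0.952381
Sum computed term by term:
(Ia)_15 = 73.6677


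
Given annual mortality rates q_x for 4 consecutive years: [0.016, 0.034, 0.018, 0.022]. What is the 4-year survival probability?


p_k = 1 - q_k for each year
Survival = product of (1 - q_k)
= 0.984 * 0.966 * 0.982 * 0.978
= 0.9129


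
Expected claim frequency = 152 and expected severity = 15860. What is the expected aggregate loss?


E[S] = E[N] * E[X]
= 152 * 15860
= 2.4107e+06


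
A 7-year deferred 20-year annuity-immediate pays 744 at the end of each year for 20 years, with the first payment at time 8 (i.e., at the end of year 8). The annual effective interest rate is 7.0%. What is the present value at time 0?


PV at time 7 of the 20-year annuity-immediate:
a_n = 744 * (1-(1+0.07)^(-20))/0.07 = 7881.9466
Discount back 7 years to time 0:
PV = 7881.9466 * (1+0.07)^(-7)
= 7881.9466 * 0.62275
= 4908.4802


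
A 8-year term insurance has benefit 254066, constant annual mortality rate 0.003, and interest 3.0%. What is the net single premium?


NSP = benefit * sum_{k=0}^{n-1} k_p_x * q * v^(k+1)
With constant q=0.003, v=0.970874
Sum = 0.020849
NSP = 254066 * 0.020849
= 5297.0185


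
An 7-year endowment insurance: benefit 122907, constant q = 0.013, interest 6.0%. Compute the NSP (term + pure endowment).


Term component = 8605.1612
Pure endowment = 7_p_x * v^7 * benefit = 0.912473 * 0.665057 * 122907 = 74585.7103
NSP = 83190.8715


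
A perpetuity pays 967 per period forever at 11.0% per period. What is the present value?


PV = PMT / i
= 967 / 0.11
= 8790.9091


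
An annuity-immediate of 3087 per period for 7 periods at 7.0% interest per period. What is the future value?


FV = PMT * ((1+i)^n - 1) / i
= 3087 * ((1.07)^7 - 1) / 0.07
= 3087 * (1.605781 - 1) / 0.07
= 26714.9631


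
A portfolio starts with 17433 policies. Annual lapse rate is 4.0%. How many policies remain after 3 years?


remaining = initial * (1 - lapse)^years
= 17433 * (1 - 0.04)^3
= 17433 * 0.884736
= 15423.6027


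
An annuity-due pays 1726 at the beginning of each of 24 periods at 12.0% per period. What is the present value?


PV_due = PMT * (1-(1+i)^(-n))/i * (1+i)
PV_immediate = 13435.7291
PV_due = 13435.7291 * 1.12
= 15048.0166


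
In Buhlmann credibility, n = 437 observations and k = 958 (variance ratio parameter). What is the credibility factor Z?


Z = n / (n + k)
= 437 / (437 + 958)
= 437 / 1395
= 0.3133


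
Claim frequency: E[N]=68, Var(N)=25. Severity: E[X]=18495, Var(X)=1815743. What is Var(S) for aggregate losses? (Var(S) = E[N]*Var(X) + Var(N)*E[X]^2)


Var(S) = E[N]*Var(X) + Var(N)*E[X]^2
= 68*1815743 + 25*18495^2
= 123470524 + 8551625625
= 8.6751e+09


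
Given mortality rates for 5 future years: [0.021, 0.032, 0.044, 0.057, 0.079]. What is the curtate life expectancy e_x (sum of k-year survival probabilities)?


e_x = sum_{k=1}^{n} k_p_x
k_p_x values:
  1_p_x = 0.979
  2_p_x = 0.947672
  3_p_x = 0.905974
  4_p_x = 0.854334
  5_p_x = 0.786842
e_x = 4.4738


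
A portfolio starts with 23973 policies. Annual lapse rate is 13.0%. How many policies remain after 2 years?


remaining = initial * (1 - lapse)^years
= 23973 * (1 - 0.13)^2
= 23973 * 0.7569
= 18145.1637


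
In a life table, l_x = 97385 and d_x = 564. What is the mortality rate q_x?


q_x = d_x / l_x
= 564 / 97385
= 0.0058


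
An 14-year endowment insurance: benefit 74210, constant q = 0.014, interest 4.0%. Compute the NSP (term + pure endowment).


Term component = 10119.3791
Pure endowment = 14_p_x * v^14 * benefit = 0.820875 * 0.577475 * 74210 = 35178.109
NSP = 45297.4882


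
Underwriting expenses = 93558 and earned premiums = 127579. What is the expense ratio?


Expense ratio = expenses / premiums
= 93558 / 127579
= 0.7333


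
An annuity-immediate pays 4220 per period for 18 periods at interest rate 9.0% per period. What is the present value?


PV = PMT * (1 - (1+i)^(-n)) / i
= 4220 * (1 - (1+0.09)^(-18)) / 0.09
= 4220 * (1 - 0.211994) / 0.09
= 4220 * 8.755625
= 36948.738


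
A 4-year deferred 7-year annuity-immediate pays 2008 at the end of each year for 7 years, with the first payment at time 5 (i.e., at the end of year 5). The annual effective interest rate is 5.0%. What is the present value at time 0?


PV at time 4 of the 7-year annuity-immediate:
a_n = 2008 * (1-(1+0.05)^(-7))/0.05 = 11619.0378
Discount back 4 years to time 0:
PV = 11619.0378 * (1+0.05)^(-4)
= 11619.0378 * 0.822702
= 9559.0111


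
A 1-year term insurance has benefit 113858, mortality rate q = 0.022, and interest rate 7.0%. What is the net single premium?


NSP = benefit * q * v
v = 1/(1+i) = 0.934579
NSP = 113858 * 0.022 * 0.934579
= 2341.0056


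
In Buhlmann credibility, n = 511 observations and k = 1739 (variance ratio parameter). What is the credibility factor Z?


Z = n / (n + k)
= 511 / (511 + 1739)
= 511 / 2250
= 0.2271


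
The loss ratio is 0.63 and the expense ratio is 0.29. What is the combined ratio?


Combined ratio = loss ratio + expense ratio
= 0.63 + 0.29
= 0.92


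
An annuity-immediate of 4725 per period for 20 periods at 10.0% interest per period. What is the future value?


FV = PMT * ((1+i)^n - 1) / i
= 4725 * ((1.1)^20 - 1) / 0.1
= 4725 * (6.7275 - 1) / 0.1
= 270624.3726


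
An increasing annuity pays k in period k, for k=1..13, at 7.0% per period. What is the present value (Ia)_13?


(Ia)_n = sum_{k=1}^{n} k * v^k, v = 1/(1+i)
v = 0.934579
Sum computed term by term:
(Ia)_13 = 50.6878


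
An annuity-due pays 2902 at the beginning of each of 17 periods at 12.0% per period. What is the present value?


PV_due = PMT * (1-(1+i)^(-n))/i * (1+i)
PV_immediate = 20661.1677
PV_due = 20661.1677 * 1.12
= 23140.5078


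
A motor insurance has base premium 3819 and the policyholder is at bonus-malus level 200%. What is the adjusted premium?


adjusted = base * BM_level / 100
= 3819 * 200 / 100
= 3819 * 2.0
= 7638.0


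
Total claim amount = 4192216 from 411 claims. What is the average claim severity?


severity = total / number
= 4192216 / 411
= 10200.0389


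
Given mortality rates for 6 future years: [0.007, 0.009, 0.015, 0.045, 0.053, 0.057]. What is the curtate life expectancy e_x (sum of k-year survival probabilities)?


e_x = sum_{k=1}^{n} k_p_x
k_p_x values:
  1_p_x = 0.993
  2_p_x = 0.984063
  3_p_x = 0.969302
  4_p_x = 0.925683
  5_p_x = 0.876622
  6_p_x = 0.826655
e_x = 5.5753


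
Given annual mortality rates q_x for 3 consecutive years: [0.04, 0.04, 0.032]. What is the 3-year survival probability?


p_k = 1 - q_k for each year
Survival = product of (1 - q_k)
= 0.96 * 0.96 * 0.968
= 0.8921


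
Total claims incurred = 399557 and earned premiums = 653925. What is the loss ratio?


Loss ratio = claims / premiums
= 399557 / 653925
= 0.611


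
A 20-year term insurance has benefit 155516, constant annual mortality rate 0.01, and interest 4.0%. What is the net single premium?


NSP = benefit * sum_{k=0}^{n-1} k_p_x * q * v^(k+1)
With constant q=0.01, v=0.961538
Sum = 0.125344
NSP = 155516 * 0.125344
= 19492.9338


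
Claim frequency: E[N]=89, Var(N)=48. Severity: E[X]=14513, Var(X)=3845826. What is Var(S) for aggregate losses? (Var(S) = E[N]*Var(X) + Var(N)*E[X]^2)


Var(S) = E[N]*Var(X) + Var(N)*E[X]^2
= 89*3845826 + 48*14513^2
= 342278514 + 10110104112
= 1.0452e+10


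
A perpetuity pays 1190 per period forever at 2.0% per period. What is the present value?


PV = PMT / i
= 1190 / 0.02
= 59500.0


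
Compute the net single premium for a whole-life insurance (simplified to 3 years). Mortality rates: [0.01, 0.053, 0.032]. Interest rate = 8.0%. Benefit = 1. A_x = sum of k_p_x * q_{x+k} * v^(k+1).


v = 0.925926
Year 0: k_p_x=1.0, q=0.01, term=0.009259
Year 1: k_p_x=0.99, q=0.053, term=0.044985
Year 2: k_p_x=0.93753, q=0.032, term=0.023816
A_x = 0.0781


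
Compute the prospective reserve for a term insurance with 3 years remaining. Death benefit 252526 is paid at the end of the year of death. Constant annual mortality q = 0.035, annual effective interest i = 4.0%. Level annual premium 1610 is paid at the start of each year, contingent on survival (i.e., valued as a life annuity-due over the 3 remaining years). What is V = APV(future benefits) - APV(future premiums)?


v = 1/(1+i) = 0.961538
APV(future benefits) per unit = sum_{k=0}^{2} k_p_x * q * v^(k+1) = 0.093856
APV(future benefits) = 252526 * 0.093856 = 23700.9993
Life annuity-due factor ä_{x:3} = sum_{k=0}^{2} k_p_x * v^k = 2.788854
APV(future premiums) = 1610 * 2.788854 = 4490.0557
V = 23700.9993 - 4490.0557
= 19210.9436


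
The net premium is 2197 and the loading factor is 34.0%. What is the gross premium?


Gross = net * (1 + loading)
= 2197 * (1 + 0.34)
= 2197 * 1.34
= 2943.98


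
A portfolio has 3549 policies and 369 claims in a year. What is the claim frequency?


frequency = claims / policies
= 369 / 3549
= 0.104


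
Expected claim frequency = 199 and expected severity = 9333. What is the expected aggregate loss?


E[S] = E[N] * E[X]
= 199 * 9333
= 1.8573e+06


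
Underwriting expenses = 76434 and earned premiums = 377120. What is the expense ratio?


Expense ratio = expenses / premiums
= 76434 / 377120
= 0.2027


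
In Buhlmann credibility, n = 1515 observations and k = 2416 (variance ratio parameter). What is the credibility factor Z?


Z = n / (n + k)
= 1515 / (1515 + 2416)
= 1515 / 3931
= 0.3854


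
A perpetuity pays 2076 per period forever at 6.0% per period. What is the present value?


PV = PMT / i
= 2076 / 0.06
= 34600.0


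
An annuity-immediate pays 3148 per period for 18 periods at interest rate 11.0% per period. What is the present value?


PV = PMT * (1 - (1+i)^(-n)) / i
= 3148 * (1 - (1+0.11)^(-18)) / 0.11
= 3148 * (1 - 0.152822) / 0.11
= 3148 * 7.701617
= 24244.689


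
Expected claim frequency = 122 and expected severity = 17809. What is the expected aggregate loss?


E[S] = E[N] * E[X]
= 122 * 17809
= 2.1727e+06


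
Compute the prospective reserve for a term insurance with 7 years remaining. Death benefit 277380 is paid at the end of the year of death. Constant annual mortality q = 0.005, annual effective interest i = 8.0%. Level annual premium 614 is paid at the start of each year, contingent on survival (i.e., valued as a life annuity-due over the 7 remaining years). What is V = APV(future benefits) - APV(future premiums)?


v = 1/(1+i) = 0.925926
APV(future benefits) per unit = sum_{k=0}^{6} k_p_x * q * v^(k+1) = 0.025684
APV(future benefits) = 277380 * 0.025684 = 7124.2275
Life annuity-due factor ä_{x:7} = sum_{k=0}^{6} k_p_x * v^k = 5.547744
APV(future premiums) = 614 * 5.547744 = 3406.3146
V = 7124.2275 - 3406.3146
= 3717.9129


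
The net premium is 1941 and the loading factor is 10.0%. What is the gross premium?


Gross = net * (1 + loading)
= 1941 * (1 + 0.1)
= 1941 * 1.1
= 2135.1


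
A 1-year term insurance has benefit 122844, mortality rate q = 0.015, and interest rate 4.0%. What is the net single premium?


NSP = benefit * q * v
v = 1/(1+i) = 0.961538
NSP = 122844 * 0.015 * 0.961538
= 1771.7885


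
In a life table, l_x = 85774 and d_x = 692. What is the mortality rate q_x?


q_x = d_x / l_x
= 692 / 85774
= 0.0081


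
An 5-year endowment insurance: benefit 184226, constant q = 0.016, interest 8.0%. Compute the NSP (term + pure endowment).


Term component = 11426.5814
Pure endowment = 5_p_x * v^5 * benefit = 0.922519 * 0.680583 * 184226 = 115666.5115
NSP = 127093.0929


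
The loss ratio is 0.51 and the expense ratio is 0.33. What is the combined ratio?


Combined ratio = loss ratio + expense ratio
= 0.51 + 0.33
= 0.84


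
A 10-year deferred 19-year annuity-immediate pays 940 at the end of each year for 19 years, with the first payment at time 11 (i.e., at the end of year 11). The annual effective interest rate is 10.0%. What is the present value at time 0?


PV at time 10 of the 19-year annuity-immediate:
a_n = 940 * (1-(1+0.1)^(-19))/0.1 = 7863.0249
Discount back 10 years to time 0:
PV = 7863.0249 * (1+0.1)^(-10)
= 7863.0249 * 0.385543
= 3031.5365


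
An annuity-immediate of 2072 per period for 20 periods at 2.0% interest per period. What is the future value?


FV = PMT * ((1+i)^n - 1) / i
= 2072 * ((1.02)^20 - 1) / 0.02
= 2072 * (1.485947 - 1) / 0.02
= 50344.1502


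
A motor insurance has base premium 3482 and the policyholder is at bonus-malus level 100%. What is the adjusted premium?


adjusted = base * BM_level / 100
= 3482 * 100 / 100
= 3482 * 1.0
= 3482.0


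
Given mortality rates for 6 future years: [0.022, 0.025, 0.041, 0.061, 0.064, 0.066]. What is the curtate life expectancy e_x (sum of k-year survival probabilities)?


e_x = sum_{k=1}^{n} k_p_x
k_p_x values:
  1_p_x = 0.978
  2_p_x = 0.95355
  3_p_x = 0.914454
  4_p_x = 0.858673
  5_p_x = 0.803718
  6_p_x = 0.750672
e_x = 5.2591


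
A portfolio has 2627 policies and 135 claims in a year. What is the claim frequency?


frequency = claims / policies
= 135 / 2627
= 0.0514


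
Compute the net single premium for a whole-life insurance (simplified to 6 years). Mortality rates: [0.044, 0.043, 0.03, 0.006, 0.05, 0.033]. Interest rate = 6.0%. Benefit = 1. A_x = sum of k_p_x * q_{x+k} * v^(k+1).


v = 0.943396
Year 0: k_p_x=1.0, q=0.044, term=0.041509
Year 1: k_p_x=0.956, q=0.043, term=0.036586
Year 2: k_p_x=0.914892, q=0.03, term=0.023045
Year 3: k_p_x=0.887445, q=0.006, term=0.004218
Year 4: k_p_x=0.882121, q=0.05, term=0.032959
Year 5: k_p_x=0.838015, q=0.033, term=0.019495
A_x = 0.1578


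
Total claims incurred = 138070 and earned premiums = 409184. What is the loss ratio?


Loss ratio = claims / premiums
= 138070 / 409184
= 0.3374


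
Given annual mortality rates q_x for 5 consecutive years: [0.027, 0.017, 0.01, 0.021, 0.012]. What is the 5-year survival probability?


p_k = 1 - q_k for each year
Survival = product of (1 - q_k)
= 0.973 * 0.983 * 0.99 * 0.979 * 0.988
= 0.9159


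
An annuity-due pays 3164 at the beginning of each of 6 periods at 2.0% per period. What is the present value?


PV_due = PMT * (1-(1+i)^(-n))/i * (1+i)
PV_immediate = 17722.9273
PV_due = 17722.9273 * 1.02
= 18077.3859


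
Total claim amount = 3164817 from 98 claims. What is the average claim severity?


severity = total / number
= 3164817 / 98
= 32294.051


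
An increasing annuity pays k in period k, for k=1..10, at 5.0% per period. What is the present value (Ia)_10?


(Ia)_n = sum_{k=1}^{n} k * v^k, v = 1/(1+i)
v = 0.952381
Sum computed term by term:
(Ia)_10 = 39.3738


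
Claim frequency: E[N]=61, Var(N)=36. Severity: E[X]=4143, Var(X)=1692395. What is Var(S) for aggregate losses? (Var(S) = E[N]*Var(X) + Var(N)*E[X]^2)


Var(S) = E[N]*Var(X) + Var(N)*E[X]^2
= 61*1692395 + 36*4143^2
= 103236095 + 617920164
= 7.2116e+08


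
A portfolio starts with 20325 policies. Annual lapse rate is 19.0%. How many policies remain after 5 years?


remaining = initial * (1 - lapse)^years
= 20325 * (1 - 0.19)^5
= 20325 * 0.348678
= 7086.8893


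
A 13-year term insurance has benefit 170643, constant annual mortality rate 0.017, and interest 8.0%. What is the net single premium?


NSP = benefit * sum_{k=0}^{n-1} k_p_x * q * v^(k+1)
With constant q=0.017, v=0.925926
Sum = 0.123692
NSP = 170643 * 0.123692
= 21107.115


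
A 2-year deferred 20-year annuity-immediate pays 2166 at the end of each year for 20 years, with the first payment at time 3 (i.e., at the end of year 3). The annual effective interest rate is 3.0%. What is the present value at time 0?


PV at time 2 of the 20-year annuity-immediate:
a_n = 2166 * (1-(1+0.03)^(-20))/0.03 = 32224.6105
Discount back 2 years to time 0:
PV = 32224.6105 * (1+0.03)^(-2)
= 32224.6105 * 0.942596
= 30374.7861


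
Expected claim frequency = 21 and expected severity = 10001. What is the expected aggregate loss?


E[S] = E[N] * E[X]
= 21 * 10001
= 210021


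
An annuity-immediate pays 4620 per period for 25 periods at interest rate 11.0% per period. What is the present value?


PV = PMT * (1 - (1+i)^(-n)) / i
= 4620 * (1 - (1+0.11)^(-25)) / 0.11
= 4620 * (1 - 0.073608) / 0.11
= 4620 * 8.421745
= 38908.4604


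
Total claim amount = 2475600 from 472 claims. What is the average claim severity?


severity = total / number
= 2475600 / 472
= 5244.9153


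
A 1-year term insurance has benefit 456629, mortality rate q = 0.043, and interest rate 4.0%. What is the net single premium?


NSP = benefit * q * v
v = 1/(1+i) = 0.961538
NSP = 456629 * 0.043 * 0.961538
= 18879.8529


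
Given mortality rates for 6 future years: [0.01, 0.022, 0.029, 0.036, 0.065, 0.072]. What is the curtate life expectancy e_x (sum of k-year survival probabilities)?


e_x = sum_{k=1}^{n} k_p_x
k_p_x values:
  1_p_x = 0.99
  2_p_x = 0.96822
  3_p_x = 0.940142
  4_p_x = 0.906297
  5_p_x = 0.847387
  6_p_x = 0.786375
e_x = 5.4384


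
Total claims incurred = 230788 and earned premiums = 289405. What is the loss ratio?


Loss ratio = claims / premiums
= 230788 / 289405
= 0.7975


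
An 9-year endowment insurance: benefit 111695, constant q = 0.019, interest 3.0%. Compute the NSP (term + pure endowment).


Term component = 15379.897
Pure endowment = 9_p_x * v^9 * benefit = 0.841436 * 0.766417 * 111695 = 72031.0551
NSP = 87410.9521


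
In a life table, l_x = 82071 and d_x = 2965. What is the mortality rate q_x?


q_x = d_x / l_x
= 2965 / 82071
= 0.0361


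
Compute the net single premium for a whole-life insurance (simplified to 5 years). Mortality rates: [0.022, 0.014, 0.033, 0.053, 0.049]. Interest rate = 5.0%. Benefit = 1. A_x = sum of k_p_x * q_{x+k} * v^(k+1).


v = 0.952381
Year 0: k_p_x=1.0, q=0.022, term=0.020952
Year 1: k_p_x=0.978, q=0.014, term=0.012419
Year 2: k_p_x=0.964308, q=0.033, term=0.027489
Year 3: k_p_x=0.932486, q=0.053, term=0.040659
Year 4: k_p_x=0.883064, q=0.049, term=0.033903
A_x = 0.1354


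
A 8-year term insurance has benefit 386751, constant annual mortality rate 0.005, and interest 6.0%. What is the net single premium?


NSP = benefit * sum_{k=0}^{n-1} k_p_x * q * v^(k+1)
With constant q=0.005, v=0.943396
Sum = 0.030558
NSP = 386751 * 0.030558
= 11818.1972


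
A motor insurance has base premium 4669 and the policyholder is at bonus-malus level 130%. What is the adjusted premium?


adjusted = base * BM_level / 100
= 4669 * 130 / 100
= 4669 * 1.3
= 6069.7


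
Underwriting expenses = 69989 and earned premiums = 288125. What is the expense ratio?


Expense ratio = expenses / premiums
= 69989 / 288125
= 0.2429


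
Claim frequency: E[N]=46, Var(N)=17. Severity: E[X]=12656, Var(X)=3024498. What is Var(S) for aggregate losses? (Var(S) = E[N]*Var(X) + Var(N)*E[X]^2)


Var(S) = E[N]*Var(X) + Var(N)*E[X]^2
= 46*3024498 + 17*12656^2
= 139126908 + 2722963712
= 2.8621e+09


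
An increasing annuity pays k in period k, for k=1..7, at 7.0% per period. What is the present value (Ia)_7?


(Ia)_n = sum_{k=1}^{n} k * v^k, v = 1/(1+i)
v = 0.934579
Sum computed term by term:
(Ia)_7 = 20.1042


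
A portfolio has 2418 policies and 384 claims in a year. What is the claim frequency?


frequency = claims / policies
= 384 / 2418
= 0.1588


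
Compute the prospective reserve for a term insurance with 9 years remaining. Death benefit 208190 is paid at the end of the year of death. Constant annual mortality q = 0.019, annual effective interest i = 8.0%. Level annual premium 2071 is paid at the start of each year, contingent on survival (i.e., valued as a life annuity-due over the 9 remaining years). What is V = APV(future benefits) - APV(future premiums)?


v = 1/(1+i) = 0.925926
APV(future benefits) per unit = sum_{k=0}^{8} k_p_x * q * v^(k+1) = 0.111135
APV(future benefits) = 208190 * 0.111135 = 23137.2232
Life annuity-due factor ä_{x:9} = sum_{k=0}^{8} k_p_x * v^k = 6.317155
APV(future premiums) = 2071 * 6.317155 = 13082.8278
V = 23137.2232 - 13082.8278
= 10054.3954


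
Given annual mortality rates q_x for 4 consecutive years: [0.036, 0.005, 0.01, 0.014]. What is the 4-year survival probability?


p_k = 1 - q_k for each year
Survival = product of (1 - q_k)
= 0.964 * 0.995 * 0.99 * 0.986
= 0.9363


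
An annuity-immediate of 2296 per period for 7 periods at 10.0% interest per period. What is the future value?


FV = PMT * ((1+i)^n - 1) / i
= 2296 * ((1.1)^7 - 1) / 0.1
= 2296 * (1.948717 - 1) / 0.1
= 21782.5446


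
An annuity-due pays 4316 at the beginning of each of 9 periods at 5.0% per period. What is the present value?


PV_due = PMT * (1-(1+i)^(-n))/i * (1+i)
PV_immediate = 30677.3584
PV_due = 30677.3584 * 1.05
= 32211.2263


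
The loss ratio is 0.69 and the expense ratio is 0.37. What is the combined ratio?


Combined ratio = loss ratio + expense ratio
= 0.69 + 0.37
= 1.06


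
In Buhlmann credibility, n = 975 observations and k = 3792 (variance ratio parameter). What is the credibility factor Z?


Z = n / (n + k)
= 975 / (975 + 3792)
= 975 / 4767
= 0.2045


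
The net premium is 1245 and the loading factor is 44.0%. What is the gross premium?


Gross = net * (1 + loading)
= 1245 * (1 + 0.44)
= 1245 * 1.44
= 1792.8


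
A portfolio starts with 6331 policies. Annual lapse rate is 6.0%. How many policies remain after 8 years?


remaining = initial * (1 - lapse)^years
= 6331 * (1 - 0.06)^8
= 6331 * 0.609569
= 3859.1809


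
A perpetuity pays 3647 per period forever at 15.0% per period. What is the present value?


PV = PMT / i
= 3647 / 0.15
= 24313.3333


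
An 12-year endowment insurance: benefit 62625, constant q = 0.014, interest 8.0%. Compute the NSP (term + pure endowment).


Term component = 6199.7104
Pure endowment = 12_p_x * v^12 * benefit = 0.844351 * 0.397114 * 62625 = 20998.3733
NSP = 27198.0837


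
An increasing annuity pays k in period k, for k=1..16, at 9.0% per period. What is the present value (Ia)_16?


(Ia)_n = sum_{k=1}^{n} k * v^k, v = 1/(1+i)
v = 0.917431
Sum computed term by term:
(Ia)_16 = 55.8975


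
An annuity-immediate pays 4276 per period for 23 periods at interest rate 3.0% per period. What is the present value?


PV = PMT * (1 - (1+i)^(-n)) / i
= 4276 * (1 - (1+0.03)^(-23)) / 0.03
= 4276 * (1 - 0.506692) / 0.03
= 4276 * 16.443608
= 70312.8695


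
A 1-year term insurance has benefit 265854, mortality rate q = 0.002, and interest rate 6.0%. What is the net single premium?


NSP = benefit * q * v
v = 1/(1+i) = 0.943396
NSP = 265854 * 0.002 * 0.943396
= 501.6113


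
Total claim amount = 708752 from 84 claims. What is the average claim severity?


severity = total / number
= 708752 / 84
= 8437.5238


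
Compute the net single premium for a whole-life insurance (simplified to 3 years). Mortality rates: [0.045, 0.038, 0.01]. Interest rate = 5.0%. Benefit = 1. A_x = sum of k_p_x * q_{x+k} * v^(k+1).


v = 0.952381
Year 0: k_p_x=1.0, q=0.045, term=0.042857
Year 1: k_p_x=0.955, q=0.038, term=0.032916
Year 2: k_p_x=0.91871, q=0.01, term=0.007936
A_x = 0.0837


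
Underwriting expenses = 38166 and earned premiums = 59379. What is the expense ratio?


Expense ratio = expenses / premiums
= 38166 / 59379
= 0.6428


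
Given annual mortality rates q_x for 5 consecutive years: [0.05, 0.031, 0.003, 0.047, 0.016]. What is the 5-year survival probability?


p_k = 1 - q_k for each year
Survival = product of (1 - q_k)
= 0.95 * 0.969 * 0.997 * 0.953 * 0.984
= 0.8607


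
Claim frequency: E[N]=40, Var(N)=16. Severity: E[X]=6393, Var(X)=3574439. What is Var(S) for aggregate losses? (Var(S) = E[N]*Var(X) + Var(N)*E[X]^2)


Var(S) = E[N]*Var(X) + Var(N)*E[X]^2
= 40*3574439 + 16*6393^2
= 142977560 + 653927184
= 7.9690e+08


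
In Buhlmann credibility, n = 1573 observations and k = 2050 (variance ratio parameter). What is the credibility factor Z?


Z = n / (n + k)
= 1573 / (1573 + 2050)
= 1573 / 3623
= 0.4342


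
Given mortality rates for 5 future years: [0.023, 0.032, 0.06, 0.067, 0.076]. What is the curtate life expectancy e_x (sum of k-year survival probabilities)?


e_x = sum_{k=1}^{n} k_p_x
k_p_x values:
  1_p_x = 0.977
  2_p_x = 0.945736
  3_p_x = 0.888992
  4_p_x = 0.829429
  5_p_x = 0.766393
e_x = 4.4075


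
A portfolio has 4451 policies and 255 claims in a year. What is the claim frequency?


frequency = claims / policies
= 255 / 4451
= 0.0573


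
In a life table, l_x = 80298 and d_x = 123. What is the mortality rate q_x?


q_x = d_x / l_x
= 123 / 80298
= 0.0015


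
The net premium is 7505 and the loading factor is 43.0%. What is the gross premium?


Gross = net * (1 + loading)
= 7505 * (1 + 0.43)
= 7505 * 1.43
= 10732.15


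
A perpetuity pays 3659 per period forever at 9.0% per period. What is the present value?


PV = PMT / i
= 3659 / 0.09
= 40655.5556


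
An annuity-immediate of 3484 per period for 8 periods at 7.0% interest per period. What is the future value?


FV = PMT * ((1+i)^n - 1) / i
= 3484 * ((1.07)^8 - 1) / 0.07
= 3484 * (1.718186 - 1) / 0.07
= 35745.1522


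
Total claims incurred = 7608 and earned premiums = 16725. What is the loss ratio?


Loss ratio = claims / premiums
= 7608 / 16725
= 0.4549


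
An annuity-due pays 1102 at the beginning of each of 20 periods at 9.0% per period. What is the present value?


PV_due = PMT * (1-(1+i)^(-n))/i * (1+i)
PV_immediate = 10059.6573
PV_due = 10059.6573 * 1.09
= 10965.0265


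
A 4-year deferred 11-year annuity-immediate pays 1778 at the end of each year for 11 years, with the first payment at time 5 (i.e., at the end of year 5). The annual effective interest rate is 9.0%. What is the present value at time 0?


PV at time 4 of the 11-year annuity-immediate:
a_n = 1778 * (1-(1+0.09)^(-11))/0.09 = 12099.6288
Discount back 4 years to time 0:
PV = 12099.6288 * (1+0.09)^(-4)
= 12099.6288 * 0.708425
= 8571.6821


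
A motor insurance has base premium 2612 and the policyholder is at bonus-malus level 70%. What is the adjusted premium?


adjusted = base * BM_level / 100
= 2612 * 70 / 100
= 2612 * 0.7
= 1828.4


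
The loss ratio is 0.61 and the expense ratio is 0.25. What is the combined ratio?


Combined ratio = loss ratio + expense ratio
= 0.61 + 0.25
= 0.86


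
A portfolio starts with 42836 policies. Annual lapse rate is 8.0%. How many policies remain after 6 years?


remaining = initial * (1 - lapse)^years
= 42836 * (1 - 0.08)^6
= 42836 * 0.606355
= 25973.8228


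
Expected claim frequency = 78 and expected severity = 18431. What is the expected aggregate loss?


E[S] = E[N] * E[X]
= 78 * 18431
= 1.4376e+06


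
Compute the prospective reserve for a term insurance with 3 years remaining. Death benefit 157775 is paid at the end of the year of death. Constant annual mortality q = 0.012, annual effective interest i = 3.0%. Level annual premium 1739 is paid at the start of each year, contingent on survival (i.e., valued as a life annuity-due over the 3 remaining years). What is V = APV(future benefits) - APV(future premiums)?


v = 1/(1+i) = 0.970874
APV(future benefits) per unit = sum_{k=0}^{2} k_p_x * q * v^(k+1) = 0.033546
APV(future benefits) = 157775 * 0.033546 = 5292.6607
Life annuity-due factor ä_{x:3} = sum_{k=0}^{2} k_p_x * v^k = 2.879333
APV(future premiums) = 1739 * 2.879333 = 5007.1595
V = 5292.6607 - 5007.1595
= 285.5012


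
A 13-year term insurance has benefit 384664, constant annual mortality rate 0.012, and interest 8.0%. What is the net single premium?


NSP = benefit * sum_{k=0}^{n-1} k_p_x * q * v^(k+1)
With constant q=0.012, v=0.925926
Sum = 0.08944
NSP = 384664 * 0.08944
= 34404.4829


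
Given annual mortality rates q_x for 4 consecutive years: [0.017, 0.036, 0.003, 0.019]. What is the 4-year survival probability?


p_k = 1 - q_k for each year
Survival = product of (1 - q_k)
= 0.983 * 0.964 * 0.997 * 0.981
= 0.9268


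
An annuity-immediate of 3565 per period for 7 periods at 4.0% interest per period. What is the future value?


FV = PMT * ((1+i)^n - 1) / i
= 3565 * ((1.04)^7 - 1) / 0.04
= 3565 * (1.315932 - 1) / 0.04
= 28157.4198


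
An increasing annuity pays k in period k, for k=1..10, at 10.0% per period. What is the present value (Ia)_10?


(Ia)_n = sum_{k=1}^{n} k * v^k, v = 1/(1+i)
v = 0.909091
Sum computed term by term:
(Ia)_10 = 29.0359


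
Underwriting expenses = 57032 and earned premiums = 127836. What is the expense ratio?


Expense ratio = expenses / premiums
= 57032 / 127836
= 0.4461


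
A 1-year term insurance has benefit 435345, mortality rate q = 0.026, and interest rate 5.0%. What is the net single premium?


NSP = benefit * q * v
v = 1/(1+i) = 0.952381
NSP = 435345 * 0.026 * 0.952381
= 10779.9714


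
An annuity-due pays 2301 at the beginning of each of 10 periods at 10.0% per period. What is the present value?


PV_due = PMT * (1-(1+i)^(-n))/i * (1+i)
PV_immediate = 14138.6489
PV_due = 14138.6489 * 1.1
= 15552.5138


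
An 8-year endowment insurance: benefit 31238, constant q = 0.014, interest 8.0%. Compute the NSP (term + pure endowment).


Term component = 2406.9907
Pure endowment = 8_p_x * v^8 * benefit = 0.893337 * 0.540269 * 31238 = 15076.7765
NSP = 17483.7672


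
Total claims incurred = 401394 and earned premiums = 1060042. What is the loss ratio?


Loss ratio = claims / premiums
= 401394 / 1060042
= 0.3787


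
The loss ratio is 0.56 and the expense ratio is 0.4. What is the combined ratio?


Combined ratio = loss ratio + expense ratio
= 0.56 + 0.4
= 0.96


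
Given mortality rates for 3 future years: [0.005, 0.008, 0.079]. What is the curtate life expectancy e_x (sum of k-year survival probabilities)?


e_x = sum_{k=1}^{n} k_p_x
k_p_x values:
  1_p_x = 0.995
  2_p_x = 0.98704
  3_p_x = 0.909064
e_x = 2.8911


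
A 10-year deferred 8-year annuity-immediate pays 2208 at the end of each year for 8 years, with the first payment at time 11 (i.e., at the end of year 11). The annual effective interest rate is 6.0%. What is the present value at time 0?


PV at time 10 of the 8-year annuity-immediate:
a_n = 2208 * (1-(1+0.06)^(-8))/0.06 = 13711.2247
Discount back 10 years to time 0:
PV = 13711.2247 * (1+0.06)^(-10)
= 13711.2247 * 0.558395
= 7656.2763


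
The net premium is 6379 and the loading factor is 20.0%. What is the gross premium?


Gross = net * (1 + loading)
= 6379 * (1 + 0.2)
= 6379 * 1.2
= 7654.8


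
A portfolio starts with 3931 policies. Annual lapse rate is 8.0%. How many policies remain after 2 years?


remaining = initial * (1 - lapse)^years
= 3931 * (1 - 0.08)^2
= 3931 * 0.8464
= 3327.1984


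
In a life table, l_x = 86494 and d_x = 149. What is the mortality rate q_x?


q_x = d_x / l_x
= 149 / 86494
= 0.0017


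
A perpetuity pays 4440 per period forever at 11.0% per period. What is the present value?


PV = PMT / i
= 4440 / 0.11
= 40363.6364


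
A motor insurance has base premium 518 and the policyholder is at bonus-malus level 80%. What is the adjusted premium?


adjusted = base * BM_level / 100
= 518 * 80 / 100
= 518 * 0.8
= 414.4


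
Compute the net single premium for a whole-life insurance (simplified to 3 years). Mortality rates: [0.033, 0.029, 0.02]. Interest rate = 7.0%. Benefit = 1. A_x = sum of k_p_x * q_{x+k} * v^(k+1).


v = 0.934579
Year 0: k_p_x=1.0, q=0.033, term=0.030841
Year 1: k_p_x=0.967, q=0.029, term=0.024494
Year 2: k_p_x=0.938957, q=0.02, term=0.015329
A_x = 0.0707


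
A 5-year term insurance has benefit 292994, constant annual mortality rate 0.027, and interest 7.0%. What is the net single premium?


NSP = benefit * sum_{k=0}^{n-1} k_p_x * q * v^(k+1)
With constant q=0.027, v=0.934579
Sum = 0.105274
NSP = 292994 * 0.105274
= 30844.7438


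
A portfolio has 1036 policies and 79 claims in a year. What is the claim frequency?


frequency = claims / policies
= 79 / 1036
= 0.0763


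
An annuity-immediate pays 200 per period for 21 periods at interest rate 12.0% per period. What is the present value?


PV = PMT * (1 - (1+i)^(-n)) / i
= 200 * (1 - (1+0.12)^(-21)) / 0.12
= 200 * (1 - 0.09256) / 0.12
= 200 * 7.562003
= 1512.4006


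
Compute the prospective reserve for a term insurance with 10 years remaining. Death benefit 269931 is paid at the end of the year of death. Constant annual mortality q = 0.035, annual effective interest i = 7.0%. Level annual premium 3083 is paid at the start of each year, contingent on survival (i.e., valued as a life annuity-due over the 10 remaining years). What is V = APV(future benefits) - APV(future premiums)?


v = 1/(1+i) = 0.934579
APV(future benefits) per unit = sum_{k=0}^{9} k_p_x * q * v^(k+1) = 0.214671
APV(future benefits) = 269931 * 0.214671 = 57946.2679
Life annuity-due factor ä_{x:10} = sum_{k=0}^{9} k_p_x * v^k = 6.562789
APV(future premiums) = 3083 * 6.562789 = 20233.0784
V = 57946.2679 - 20233.0784
= 37713.1895


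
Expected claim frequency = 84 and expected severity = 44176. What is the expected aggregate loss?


E[S] = E[N] * E[X]
= 84 * 44176
= 3.7108e+06


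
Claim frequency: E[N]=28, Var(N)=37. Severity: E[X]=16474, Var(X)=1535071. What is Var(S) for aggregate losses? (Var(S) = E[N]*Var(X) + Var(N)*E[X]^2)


Var(S) = E[N]*Var(X) + Var(N)*E[X]^2
= 28*1535071 + 37*16474^2
= 42981988 + 10041529012
= 1.0085e+10


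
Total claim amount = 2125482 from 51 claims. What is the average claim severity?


severity = total / number
= 2125482 / 51
= 41676.1176


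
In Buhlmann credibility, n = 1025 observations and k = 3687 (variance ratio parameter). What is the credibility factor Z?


Z = n / (n + k)
= 1025 / (1025 + 3687)
= 1025 / 4712
= 0.2175


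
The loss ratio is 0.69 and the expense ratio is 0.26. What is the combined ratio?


Combined ratio = loss ratio + expense ratio
= 0.69 + 0.26
= 0.95


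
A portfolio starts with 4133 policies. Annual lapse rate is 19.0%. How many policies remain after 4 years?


remaining = initial * (1 - lapse)^years
= 4133 * (1 - 0.19)^4
= 4133 * 0.430467
= 1779.121


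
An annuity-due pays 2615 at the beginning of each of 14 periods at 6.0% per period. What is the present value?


PV_due = PMT * (1-(1+i)^(-n))/i * (1+i)
PV_immediate = 24306.383
PV_due = 24306.383 * 1.06
= 25764.7659


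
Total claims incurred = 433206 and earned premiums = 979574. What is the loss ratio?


Loss ratio = claims / premiums
= 433206 / 979574
= 0.4422


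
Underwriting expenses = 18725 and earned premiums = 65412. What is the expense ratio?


Expense ratio = expenses / premiums
= 18725 / 65412
= 0.2863


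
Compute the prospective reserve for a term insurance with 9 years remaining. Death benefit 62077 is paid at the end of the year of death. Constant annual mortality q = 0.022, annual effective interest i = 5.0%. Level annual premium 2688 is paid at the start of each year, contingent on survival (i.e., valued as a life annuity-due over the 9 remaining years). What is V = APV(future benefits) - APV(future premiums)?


v = 1/(1+i) = 0.952381
APV(future benefits) per unit = sum_{k=0}^{8} k_p_x * q * v^(k+1) = 0.144329
APV(future benefits) = 62077 * 0.144329 = 8959.5203
Life annuity-due factor ä_{x:9} = sum_{k=0}^{8} k_p_x * v^k = 6.888436
APV(future premiums) = 2688 * 6.888436 = 18516.1172
V = 8959.5203 - 18516.1172
= -9556.5969


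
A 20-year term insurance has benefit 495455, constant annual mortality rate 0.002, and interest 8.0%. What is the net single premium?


NSP = benefit * sum_{k=0}^{n-1} k_p_x * q * v^(k+1)
With constant q=0.002, v=0.925926
Sum = 0.019363
NSP = 495455 * 0.019363
= 9593.3695


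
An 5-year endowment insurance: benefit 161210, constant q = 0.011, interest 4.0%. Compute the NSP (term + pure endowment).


Term component = 7729.3796
Pure endowment = 5_p_x * v^5 * benefit = 0.946197 * 0.821927 * 161210 = 125373.7856
NSP = 133103.1652


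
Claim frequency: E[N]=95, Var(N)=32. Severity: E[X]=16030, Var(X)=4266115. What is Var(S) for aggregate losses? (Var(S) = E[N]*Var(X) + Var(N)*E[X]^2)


Var(S) = E[N]*Var(X) + Var(N)*E[X]^2
= 95*4266115 + 32*16030^2
= 405280925 + 8222748800
= 8.6280e+09
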